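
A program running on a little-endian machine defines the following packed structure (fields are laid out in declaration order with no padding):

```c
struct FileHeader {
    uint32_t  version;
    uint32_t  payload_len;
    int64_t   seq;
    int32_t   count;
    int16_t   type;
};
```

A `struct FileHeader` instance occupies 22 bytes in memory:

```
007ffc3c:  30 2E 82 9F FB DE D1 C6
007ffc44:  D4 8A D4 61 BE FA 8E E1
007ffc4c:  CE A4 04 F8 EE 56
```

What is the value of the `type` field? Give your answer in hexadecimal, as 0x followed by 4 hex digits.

`type` follows `version` (4 B), `payload_len` (4 B), `seq` (8 B), `count` (4 B), so it starts at offset 4 + 4 + 8 + 4 = 20 and occupies 2 bytes.
Bytes at offsets 20..21: EE 56.
Little-endian: lowest address holds the least-significant byte.
Reassemble most-significant byte first: 56 EE → 0x56EE.

0x56EE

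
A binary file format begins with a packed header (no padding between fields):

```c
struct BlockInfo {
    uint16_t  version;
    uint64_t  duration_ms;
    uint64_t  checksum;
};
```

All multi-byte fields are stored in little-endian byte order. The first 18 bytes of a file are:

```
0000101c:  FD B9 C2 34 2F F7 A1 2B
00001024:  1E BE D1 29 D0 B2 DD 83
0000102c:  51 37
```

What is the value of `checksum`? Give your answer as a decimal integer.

`checksum` follows `version` (2 B), `duration_ms` (8 B), so it starts at offset 2 + 8 = 10 and occupies 8 bytes.
Bytes at offsets 10..17: D1 29 D0 B2 DD 83 51 37.
Little-endian: lowest address holds the least-significant byte.
Reassemble most-significant byte first: 37 51 83 DD B2 D0 29 D1 → 0x375183DDB2D029D1.
0x375183DDB2D029D1 = 3986112133410597329.

3986112133410597329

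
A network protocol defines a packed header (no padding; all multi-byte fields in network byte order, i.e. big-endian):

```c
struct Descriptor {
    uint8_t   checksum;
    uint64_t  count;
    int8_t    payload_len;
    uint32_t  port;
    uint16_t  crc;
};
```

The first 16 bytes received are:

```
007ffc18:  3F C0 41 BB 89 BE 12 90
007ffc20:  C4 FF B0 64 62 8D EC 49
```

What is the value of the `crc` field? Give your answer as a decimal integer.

`crc` follows `checksum` (1 B), `count` (8 B), `payload_len` (1 B), `port` (4 B), so it starts at offset 1 + 8 + 1 + 4 = 14 and occupies 2 bytes.
Bytes at offsets 14..15: EC 49.
Big-endian: lowest address holds the most-significant byte.
The bytes are already most-significant first: 0xEC49.
0xEC49 = 60489.

60489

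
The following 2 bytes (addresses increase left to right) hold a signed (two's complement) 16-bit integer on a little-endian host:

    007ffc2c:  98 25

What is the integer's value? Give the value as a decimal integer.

9624

Little-endian: lowest address holds the least-significant byte.
Reassemble most-significant byte first: 25 98 → 0x2598.
0x2598 = 9624.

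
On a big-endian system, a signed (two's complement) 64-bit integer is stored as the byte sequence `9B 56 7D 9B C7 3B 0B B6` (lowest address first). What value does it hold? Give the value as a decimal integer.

Big-endian: lowest address holds the most-significant byte.
The bytes are already most-significant first: 0x9B567D9BC73B0BB6.
Top bit is set, so as a signed 64-bit value this is 0x9B567D9BC73B0BB6 − 2^64 = -7253472041817666634.

-7253472041817666634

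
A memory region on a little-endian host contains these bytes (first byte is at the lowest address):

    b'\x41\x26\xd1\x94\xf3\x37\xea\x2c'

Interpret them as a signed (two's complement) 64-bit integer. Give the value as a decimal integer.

Little-endian: lowest address holds the least-significant byte.
Reassemble most-significant byte first: 2C EA 37 F3 94 D1 26 41 → 0x2CEA37F394D12641.
0x2CEA37F394D12641 = 3236460801532438081.

3236460801532438081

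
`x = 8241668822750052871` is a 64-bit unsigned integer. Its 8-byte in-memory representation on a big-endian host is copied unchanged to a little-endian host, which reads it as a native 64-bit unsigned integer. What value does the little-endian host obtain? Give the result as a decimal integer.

559130010049994866

8241668822750052871 in 64-bit hexadecimal is 0x72604A20C86DC207.
Stored big-endian, the bytes at ascending addresses are 72 60 4A 20 C8 6D C2 07.
Read back as little-endian, the first byte is least significant, giving 0x07C26DC8204A6072.
0x07C26DC8204A6072 = 559130010049994866.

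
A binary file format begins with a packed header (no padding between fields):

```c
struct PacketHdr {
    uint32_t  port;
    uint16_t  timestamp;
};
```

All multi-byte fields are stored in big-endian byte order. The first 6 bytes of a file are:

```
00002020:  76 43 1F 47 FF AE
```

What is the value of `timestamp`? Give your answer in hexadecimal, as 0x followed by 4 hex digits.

0xFFAE

`timestamp` follows `port` (4 bytes), so it starts at byte offset 4 and occupies 2 bytes.
Bytes at offsets 4..5: FF AE.
Big-endian: lowest address holds the most-significant byte.
The bytes are already most-significant first: 0xFFAE.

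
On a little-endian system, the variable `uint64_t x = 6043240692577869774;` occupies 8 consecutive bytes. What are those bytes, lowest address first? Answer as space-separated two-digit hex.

CE 1F 4A 35 64 E7 DD 53

6043240692577869774 in hexadecimal, padded to 64 bits, is 0x53DDE764354A1FCE.
Split into bytes (most-significant first): 53 DD E7 64 35 4A 1F CE.
In little-endian order the low byte comes first in memory.
So at ascending addresses the bytes are CE 1F 4A 35 64 E7 DD 53.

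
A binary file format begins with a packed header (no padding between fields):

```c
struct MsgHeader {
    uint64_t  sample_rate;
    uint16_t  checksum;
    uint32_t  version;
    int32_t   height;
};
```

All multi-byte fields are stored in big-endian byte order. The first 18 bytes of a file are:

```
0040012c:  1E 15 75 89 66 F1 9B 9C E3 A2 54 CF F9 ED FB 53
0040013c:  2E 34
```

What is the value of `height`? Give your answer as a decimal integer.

-78434764

`height` follows `sample_rate` (8 B), `checksum` (2 B), `version` (4 B), so it starts at offset 8 + 2 + 4 = 14 and occupies 4 bytes.
Bytes at offsets 14..17: FB 53 2E 34.
Big-endian stores the most-significant byte at the lowest address.
The bytes are already most-significant first: 0xFB532E34.
Top bit is set, so as a signed 32-bit value this is 0xFB532E34 − 2^32 = -78434764.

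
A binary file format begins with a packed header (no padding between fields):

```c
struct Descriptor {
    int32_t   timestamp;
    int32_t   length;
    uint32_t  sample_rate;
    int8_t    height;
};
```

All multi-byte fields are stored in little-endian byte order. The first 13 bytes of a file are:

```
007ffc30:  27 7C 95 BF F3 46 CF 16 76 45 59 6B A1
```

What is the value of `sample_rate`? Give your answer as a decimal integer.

1801012598

`sample_rate` follows `timestamp` (4 B), `length` (4 B), so it starts at offset 4 + 4 = 8 and occupies 4 bytes.
Bytes at offsets 8..11: 76 45 59 6B.
In little-endian order the low byte comes first in memory.
Reassemble most-significant byte first: 6B 59 45 76 → 0x6B594576.
0x6B594576 = 1801012598.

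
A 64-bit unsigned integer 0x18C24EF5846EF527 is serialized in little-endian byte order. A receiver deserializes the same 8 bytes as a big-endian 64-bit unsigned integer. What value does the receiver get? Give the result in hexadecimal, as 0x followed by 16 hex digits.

0x27F56E84F54EC218

Stored little-endian, the bytes at ascending addresses are 27 F5 6E 84 F5 4E C2 18.
Read back as big-endian, the last byte is least significant, giving 0x27F56E84F54EC218.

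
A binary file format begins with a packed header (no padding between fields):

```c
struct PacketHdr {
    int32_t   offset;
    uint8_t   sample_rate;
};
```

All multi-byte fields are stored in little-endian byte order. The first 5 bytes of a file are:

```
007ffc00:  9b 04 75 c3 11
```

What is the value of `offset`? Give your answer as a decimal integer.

-1015741285

`offset` is the first field, at byte offset 0, occupying 4 bytes.
Bytes at offsets 0..3: 9B 04 75 C3.
Little-endian: lowest address holds the least-significant byte.
Reassemble most-significant byte first: C3 75 04 9B → 0xC375049B.
Top bit is set, so as a signed 32-bit value this is 0xC375049B − 2^32 = -1015741285.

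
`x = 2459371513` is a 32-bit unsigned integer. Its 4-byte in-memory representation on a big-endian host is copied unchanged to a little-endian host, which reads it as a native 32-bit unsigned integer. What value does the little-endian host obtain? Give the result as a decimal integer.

2459371513 in 32-bit hexadecimal is 0x929707F9.
Stored big-endian, the bytes at ascending addresses are 92 97 07 F9.
Read back as little-endian, the first byte is least significant, giving 0xF9079792.
0xF9079792 = 4178024338.

4178024338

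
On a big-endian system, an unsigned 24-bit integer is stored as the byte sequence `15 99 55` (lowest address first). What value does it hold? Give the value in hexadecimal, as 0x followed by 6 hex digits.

Big-endian stores the most-significant byte at the lowest address.
The bytes are already most-significant first: 0x159955.

0x159955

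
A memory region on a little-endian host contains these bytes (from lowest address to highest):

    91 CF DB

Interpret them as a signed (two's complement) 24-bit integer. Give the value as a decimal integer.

-2371695

Little-endian: lowest address holds the least-significant byte.
Reassemble most-significant byte first: DB CF 91 → 0xDBCF91.
Top bit is set, so as a signed 24-bit value this is 0xDBCF91 − 2^24 = -2371695.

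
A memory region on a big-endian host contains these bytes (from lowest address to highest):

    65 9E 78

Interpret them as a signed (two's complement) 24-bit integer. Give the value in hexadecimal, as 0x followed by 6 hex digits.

In big-endian order the high byte comes first in memory.
The bytes are already most-significant first: 0x659E78.

0x659E78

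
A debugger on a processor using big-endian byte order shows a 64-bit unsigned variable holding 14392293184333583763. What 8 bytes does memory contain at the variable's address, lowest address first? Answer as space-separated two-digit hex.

14392293184333583763 in hexadecimal, padded to 64 bits, is 0xC7BBB265C37A9593.
Split into bytes (most-significant first): C7 BB B2 65 C3 7A 95 93.
In big-endian order the high byte comes first in memory.
So the memory order matches the most-significant-first order: C7 BB B2 65 C3 7A 95 93.

C7 BB B2 65 C3 7A 95 93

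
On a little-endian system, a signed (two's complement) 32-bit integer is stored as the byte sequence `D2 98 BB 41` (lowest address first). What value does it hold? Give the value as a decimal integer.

In little-endian order the low byte comes first in memory.
Reassemble most-significant byte first: 41 BB 98 D2 → 0x41BB98D2.
0x41BB98D2 = 1102813394.

1102813394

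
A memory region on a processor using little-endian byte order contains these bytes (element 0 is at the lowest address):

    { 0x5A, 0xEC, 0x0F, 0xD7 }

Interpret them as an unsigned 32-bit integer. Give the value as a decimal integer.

Little-endian: lowest address holds the least-significant byte.
Reassemble most-significant byte first: D7 0F EC 5A → 0xD70FEC5A.
0xD70FEC5A = 3608144986.

3608144986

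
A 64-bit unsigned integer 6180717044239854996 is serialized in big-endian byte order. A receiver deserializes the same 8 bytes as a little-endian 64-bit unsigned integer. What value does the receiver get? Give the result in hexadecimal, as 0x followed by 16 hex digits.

0x946D1EA76751C655

6180717044239854996 in 64-bit hexadecimal is 0x55C65167A71E6D94.
Stored big-endian, the bytes at ascending addresses are 55 C6 51 67 A7 1E 6D 94.
Read back as little-endian, the first byte is least significant, giving 0x946D1EA76751C655.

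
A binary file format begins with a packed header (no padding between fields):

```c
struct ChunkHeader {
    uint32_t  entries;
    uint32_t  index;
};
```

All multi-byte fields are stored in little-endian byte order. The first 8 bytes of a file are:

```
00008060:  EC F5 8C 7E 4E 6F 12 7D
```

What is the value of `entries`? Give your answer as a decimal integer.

2123167212

`entries` is the first field, at byte offset 0, occupying 4 bytes.
Bytes at offsets 0..3: EC F5 8C 7E.
In little-endian order the low byte comes first in memory.
Reassemble most-significant byte first: 7E 8C F5 EC → 0x7E8CF5EC.
0x7E8CF5EC = 2123167212.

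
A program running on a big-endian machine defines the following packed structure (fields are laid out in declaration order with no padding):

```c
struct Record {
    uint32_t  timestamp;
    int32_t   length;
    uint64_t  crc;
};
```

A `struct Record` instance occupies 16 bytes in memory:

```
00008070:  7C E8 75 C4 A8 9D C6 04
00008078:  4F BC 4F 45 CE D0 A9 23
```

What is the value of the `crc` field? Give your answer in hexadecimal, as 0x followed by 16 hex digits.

`crc` follows `timestamp` (4 B), `length` (4 B), so it starts at offset 4 + 4 = 8 and occupies 8 bytes.
Bytes at offsets 8..15: 4F BC 4F 45 CE D0 A9 23.
Big-endian: lowest address holds the most-significant byte.
The bytes are already most-significant first: 0x4FBC4F45CED0A923.

0x4FBC4F45CED0A923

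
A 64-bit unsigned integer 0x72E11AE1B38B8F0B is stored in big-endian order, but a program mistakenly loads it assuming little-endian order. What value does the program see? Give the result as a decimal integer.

833038060778873202

Stored big-endian, the bytes at ascending addresses are 72 E1 1A E1 B3 8B 8F 0B.
Read back as little-endian, the first byte is least significant, giving 0x0B8F8BB3E11AE172.
0x0B8F8BB3E11AE172 = 833038060778873202.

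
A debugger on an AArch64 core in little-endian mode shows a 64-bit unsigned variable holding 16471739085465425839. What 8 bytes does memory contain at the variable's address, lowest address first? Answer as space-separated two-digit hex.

16471739085465425839 in hexadecimal, padded to 64 bits, is 0xE4975F6D5E1597AF.
Split into bytes (most-significant first): E4 97 5F 6D 5E 15 97 AF.
In little-endian order the low byte comes first in memory.
So at ascending addresses the bytes are AF 97 15 5E 6D 5F 97 E4.

AF 97 15 5E 6D 5F 97 E4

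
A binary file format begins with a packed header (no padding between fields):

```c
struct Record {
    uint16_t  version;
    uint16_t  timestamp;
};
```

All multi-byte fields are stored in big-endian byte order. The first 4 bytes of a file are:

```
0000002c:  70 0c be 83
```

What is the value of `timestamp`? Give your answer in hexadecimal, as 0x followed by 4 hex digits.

0xBE83

`timestamp` follows `version` (2 bytes), so it starts at byte offset 2 and occupies 2 bytes.
Bytes at offsets 2..3: BE 83.
In big-endian order the high byte comes first in memory.
The bytes are already most-significant first: 0xBE83.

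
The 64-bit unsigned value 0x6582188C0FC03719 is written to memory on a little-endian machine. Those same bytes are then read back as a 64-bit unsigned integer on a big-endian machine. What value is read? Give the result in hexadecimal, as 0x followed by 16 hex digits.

0x1937C00F8C188265

Stored little-endian, the bytes at ascending addresses are 19 37 C0 0F 8C 18 82 65.
Read back as big-endian, the last byte is least significant, giving 0x1937C00F8C188265.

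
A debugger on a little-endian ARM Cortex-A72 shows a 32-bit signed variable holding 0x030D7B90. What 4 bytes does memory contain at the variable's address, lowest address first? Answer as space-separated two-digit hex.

90 7B 0D 03

Split into bytes (most-significant first): 03 0D 7B 90.
Little-endian stores the least-significant byte at the lowest address.
So at ascending addresses the bytes are 90 7B 0D 03.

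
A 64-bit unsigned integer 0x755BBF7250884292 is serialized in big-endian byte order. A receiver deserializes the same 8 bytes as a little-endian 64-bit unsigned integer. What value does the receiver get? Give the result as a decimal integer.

Stored big-endian, the bytes at ascending addresses are 75 5B BF 72 50 88 42 92.
Read back as little-endian, the first byte is least significant, giving 0x9242885072BF5B75.
0x9242885072BF5B75 = 10539135957104286581.

10539135957104286581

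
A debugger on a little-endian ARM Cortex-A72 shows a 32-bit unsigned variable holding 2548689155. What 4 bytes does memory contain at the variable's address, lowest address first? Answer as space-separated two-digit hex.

03 E9 E9 97

2548689155 in hexadecimal, padded to 32 bits, is 0x97E9E903.
Split into bytes (most-significant first): 97 E9 E9 03.
Little-endian: lowest address holds the least-significant byte.
So at ascending addresses the bytes are 03 E9 E9 97.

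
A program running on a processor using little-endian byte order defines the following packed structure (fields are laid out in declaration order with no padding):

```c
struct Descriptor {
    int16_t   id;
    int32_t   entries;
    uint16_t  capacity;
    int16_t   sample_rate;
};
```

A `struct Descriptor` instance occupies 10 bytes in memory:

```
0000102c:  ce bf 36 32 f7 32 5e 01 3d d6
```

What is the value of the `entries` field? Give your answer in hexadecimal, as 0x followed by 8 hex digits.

`entries` follows `id` (2 bytes), so it starts at byte offset 2 and occupies 4 bytes.
Bytes at offsets 2..5: 36 32 F7 32.
Little-endian stores the least-significant byte at the lowest address.
Reassemble most-significant byte first: 32 F7 32 36 → 0x32F73236.

0x32F73236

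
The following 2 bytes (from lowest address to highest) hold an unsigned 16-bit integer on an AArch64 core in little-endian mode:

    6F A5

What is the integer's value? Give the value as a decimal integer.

42351

Little-endian stores the least-significant byte at the lowest address.
Reassemble most-significant byte first: A5 6F → 0xA56F.
0xA56F = 42351.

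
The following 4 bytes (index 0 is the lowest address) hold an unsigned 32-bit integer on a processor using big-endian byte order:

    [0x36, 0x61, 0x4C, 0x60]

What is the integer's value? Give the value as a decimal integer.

912346208

Big-endian stores the most-significant byte at the lowest address.
The bytes are already most-significant first: 0x36614C60.
0x36614C60 = 912346208.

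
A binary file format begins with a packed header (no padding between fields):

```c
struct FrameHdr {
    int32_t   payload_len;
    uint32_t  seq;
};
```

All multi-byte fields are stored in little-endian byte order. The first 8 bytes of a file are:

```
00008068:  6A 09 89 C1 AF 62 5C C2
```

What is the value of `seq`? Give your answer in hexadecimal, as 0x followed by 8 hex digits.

`seq` follows `payload_len` (4 bytes), so it starts at byte offset 4 and occupies 4 bytes.
Bytes at offsets 4..7: AF 62 5C C2.
Little-endian stores the least-significant byte at the lowest address.
Reassemble most-significant byte first: C2 5C 62 AF → 0xC25C62AF.

0xC25C62AF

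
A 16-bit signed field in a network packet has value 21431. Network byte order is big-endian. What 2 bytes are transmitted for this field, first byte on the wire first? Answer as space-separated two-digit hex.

53 B7

21431 in hexadecimal, padded to 16 bits, is 0x53B7.
Split into bytes (most-significant first): 53 B7.
Big-endian stores the most-significant byte at the lowest address.
So the memory order matches the most-significant-first order: 53 B7.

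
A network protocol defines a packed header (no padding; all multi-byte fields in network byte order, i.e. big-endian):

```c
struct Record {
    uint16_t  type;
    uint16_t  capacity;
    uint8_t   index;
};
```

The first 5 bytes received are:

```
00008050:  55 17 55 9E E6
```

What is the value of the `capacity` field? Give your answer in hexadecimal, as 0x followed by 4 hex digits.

`capacity` follows `type` (2 bytes), so it starts at byte offset 2 and occupies 2 bytes.
Bytes at offsets 2..3: 55 9E.
In big-endian order the high byte comes first in memory.
The bytes are already most-significant first: 0x559E.

0x559E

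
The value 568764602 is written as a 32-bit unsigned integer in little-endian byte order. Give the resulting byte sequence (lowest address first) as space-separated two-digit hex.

BA A8 E6 21

568764602 in hexadecimal, padded to 32 bits, is 0x21E6A8BA.
Split into bytes (most-significant first): 21 E6 A8 BA.
Little-endian: lowest address holds the least-significant byte.
So at ascending addresses the bytes are BA A8 E6 21.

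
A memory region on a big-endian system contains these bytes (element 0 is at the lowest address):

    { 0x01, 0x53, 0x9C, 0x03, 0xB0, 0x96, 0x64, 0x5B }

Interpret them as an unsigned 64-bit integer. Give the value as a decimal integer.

In big-endian order the high byte comes first in memory.
The bytes are already most-significant first: 0x01539C03B096645B.
0x01539C03B096645B = 95591556766393435.

95591556766393435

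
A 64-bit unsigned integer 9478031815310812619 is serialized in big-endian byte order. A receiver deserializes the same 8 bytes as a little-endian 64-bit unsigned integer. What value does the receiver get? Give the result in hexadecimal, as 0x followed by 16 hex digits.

0xCBA57321B8BB8883

9478031815310812619 in 64-bit hexadecimal is 0x8388BBB82173A5CB.
Stored big-endian, the bytes at ascending addresses are 83 88 BB B8 21 73 A5 CB.
Read back as little-endian, the first byte is least significant, giving 0xCBA57321B8BB8883.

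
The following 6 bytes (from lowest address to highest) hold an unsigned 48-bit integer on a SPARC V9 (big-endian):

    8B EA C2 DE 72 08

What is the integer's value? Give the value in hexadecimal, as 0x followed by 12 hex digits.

Big-endian stores the most-significant byte at the lowest address.
The bytes are already most-significant first: 0x8BEAC2DE7208.

0x8BEAC2DE7208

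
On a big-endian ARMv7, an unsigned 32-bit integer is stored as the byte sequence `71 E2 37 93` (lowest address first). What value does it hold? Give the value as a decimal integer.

In big-endian order the high byte comes first in memory.
The bytes are already most-significant first: 0x71E23793.
0x71E23793 = 1910650771.

1910650771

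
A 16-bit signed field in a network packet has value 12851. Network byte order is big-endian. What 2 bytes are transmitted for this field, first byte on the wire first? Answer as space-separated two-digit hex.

32 33

12851 in hexadecimal, padded to 16 bits, is 0x3233.
Split into bytes (most-significant first): 32 33.
Big-endian: lowest address holds the most-significant byte.
So the memory order matches the most-significant-first order: 32 33.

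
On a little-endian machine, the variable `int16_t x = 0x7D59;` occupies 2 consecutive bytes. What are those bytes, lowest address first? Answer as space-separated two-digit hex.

59 7D

Split into bytes (most-significant first): 7D 59.
In little-endian order the low byte comes first in memory.
So at ascending addresses the bytes are 59 7D.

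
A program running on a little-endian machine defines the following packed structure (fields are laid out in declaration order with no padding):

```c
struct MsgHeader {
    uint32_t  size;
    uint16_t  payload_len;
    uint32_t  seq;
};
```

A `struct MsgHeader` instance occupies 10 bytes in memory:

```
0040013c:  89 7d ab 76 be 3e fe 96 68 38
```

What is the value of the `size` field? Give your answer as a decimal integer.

`size` is the first field, at byte offset 0, occupying 4 bytes.
Bytes at offsets 0..3: 89 7D AB 76.
Little-endian: lowest address holds the least-significant byte.
Reassemble most-significant byte first: 76 AB 7D 89 → 0x76AB7D89.
0x76AB7D89 = 1990950281.

1990950281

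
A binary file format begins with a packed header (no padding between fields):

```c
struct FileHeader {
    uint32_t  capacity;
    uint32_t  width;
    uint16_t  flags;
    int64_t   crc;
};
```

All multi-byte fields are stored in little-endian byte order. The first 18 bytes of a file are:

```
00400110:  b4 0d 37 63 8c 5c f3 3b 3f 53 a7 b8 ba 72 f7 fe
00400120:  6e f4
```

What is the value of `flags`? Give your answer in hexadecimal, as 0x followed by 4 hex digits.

`flags` follows `capacity` (4 B), `width` (4 B), so it starts at offset 4 + 4 = 8 and occupies 2 bytes.
Bytes at offsets 8..9: 3F 53.
Little-endian stores the least-significant byte at the lowest address.
Reassemble most-significant byte first: 53 3F → 0x533F.

0x533F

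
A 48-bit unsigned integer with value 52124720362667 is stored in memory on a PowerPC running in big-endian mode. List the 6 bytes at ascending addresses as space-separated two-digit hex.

52124720362667 in hexadecimal, padded to 48 bits, is 0x2F683B70F4AB.
Split into bytes (most-significant first): 2F 68 3B 70 F4 AB.
In big-endian order the high byte comes first in memory.
So the memory order matches the most-significant-first order: 2F 68 3B 70 F4 AB.

2F 68 3B 70 F4 AB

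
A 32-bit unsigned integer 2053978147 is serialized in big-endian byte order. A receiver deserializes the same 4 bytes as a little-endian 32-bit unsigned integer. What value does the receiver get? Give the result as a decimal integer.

2053978147 in 32-bit hexadecimal is 0x7A6D3823.
Stored big-endian, the bytes at ascending addresses are 7A 6D 38 23.
Read back as little-endian, the first byte is least significant, giving 0x23386D7A.
0x23386D7A = 590900602.

590900602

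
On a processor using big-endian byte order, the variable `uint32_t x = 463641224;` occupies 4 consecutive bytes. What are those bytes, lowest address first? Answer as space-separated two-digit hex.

463641224 in hexadecimal, padded to 32 bits, is 0x1BA29A88.
Split into bytes (most-significant first): 1B A2 9A 88.
In big-endian order the high byte comes first in memory.
So the memory order matches the most-significant-first order: 1B A2 9A 88.

1B A2 9A 88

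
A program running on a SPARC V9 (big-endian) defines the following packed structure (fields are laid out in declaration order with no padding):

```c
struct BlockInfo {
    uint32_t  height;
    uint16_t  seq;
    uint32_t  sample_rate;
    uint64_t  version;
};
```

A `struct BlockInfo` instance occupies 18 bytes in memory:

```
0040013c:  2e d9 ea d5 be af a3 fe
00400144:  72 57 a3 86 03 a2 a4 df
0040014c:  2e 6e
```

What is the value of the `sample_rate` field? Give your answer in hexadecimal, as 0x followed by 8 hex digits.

`sample_rate` follows `height` (4 B), `seq` (2 B), so it starts at offset 4 + 2 = 6 and occupies 4 bytes.
Bytes at offsets 6..9: A3 FE 72 57.
Big-endian: lowest address holds the most-significant byte.
The bytes are already most-significant first: 0xA3FE7257.

0xA3FE7257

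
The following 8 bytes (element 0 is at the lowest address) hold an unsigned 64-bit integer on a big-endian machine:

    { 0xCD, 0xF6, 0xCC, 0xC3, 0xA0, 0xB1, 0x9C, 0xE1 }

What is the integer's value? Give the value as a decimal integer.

14841274762632731873

Big-endian stores the most-significant byte at the lowest address.
The bytes are already most-significant first: 0xCDF6CCC3A0B19CE1.
0xCDF6CCC3A0B19CE1 = 14841274762632731873.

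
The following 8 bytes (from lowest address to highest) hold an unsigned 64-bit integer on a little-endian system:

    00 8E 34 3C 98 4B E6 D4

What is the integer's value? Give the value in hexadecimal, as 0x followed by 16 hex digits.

Little-endian stores the least-significant byte at the lowest address.
Reassemble most-significant byte first: D4 E6 4B 98 3C 34 8E 00 → 0xD4E64B983C348E00.

0xD4E64B983C348E00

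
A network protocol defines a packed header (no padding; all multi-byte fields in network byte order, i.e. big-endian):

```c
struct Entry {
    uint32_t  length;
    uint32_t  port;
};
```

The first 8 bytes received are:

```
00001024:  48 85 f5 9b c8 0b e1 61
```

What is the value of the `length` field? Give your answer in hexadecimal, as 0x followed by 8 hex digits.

`length` is the first field, at byte offset 0, occupying 4 bytes.
Bytes at offsets 0..3: 48 85 F5 9B.
Big-endian stores the most-significant byte at the lowest address.
The bytes are already most-significant first: 0x4885F59B.

0x4885F59B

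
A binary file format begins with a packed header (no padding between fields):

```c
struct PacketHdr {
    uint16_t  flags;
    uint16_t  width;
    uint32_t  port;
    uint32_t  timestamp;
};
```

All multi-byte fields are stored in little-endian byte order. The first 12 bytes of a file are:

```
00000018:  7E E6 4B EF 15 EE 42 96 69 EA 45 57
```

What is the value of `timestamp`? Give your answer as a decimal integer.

1464199785

`timestamp` follows `flags` (2 B), `width` (2 B), `port` (4 B), so it starts at offset 2 + 2 + 4 = 8 and occupies 4 bytes.
Bytes at offsets 8..11: 69 EA 45 57.
In little-endian order the low byte comes first in memory.
Reassemble most-significant byte first: 57 45 EA 69 → 0x5745EA69.
0x5745EA69 = 1464199785.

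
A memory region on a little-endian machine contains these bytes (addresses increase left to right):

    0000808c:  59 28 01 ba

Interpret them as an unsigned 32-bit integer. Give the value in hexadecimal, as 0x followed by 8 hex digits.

Little-endian: lowest address holds the least-significant byte.
Reassemble most-significant byte first: BA 01 28 59 → 0xBA012859.

0xBA012859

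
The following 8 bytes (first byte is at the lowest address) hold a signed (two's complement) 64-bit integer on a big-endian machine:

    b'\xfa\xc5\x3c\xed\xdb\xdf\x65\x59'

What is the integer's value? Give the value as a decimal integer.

-376828001521801895

Big-endian: lowest address holds the most-significant byte.
The bytes are already most-significant first: 0xFAC53CEDDBDF6559.
Top bit is set, so as a signed 64-bit value this is 0xFAC53CEDDBDF6559 − 2^64 = -376828001521801895.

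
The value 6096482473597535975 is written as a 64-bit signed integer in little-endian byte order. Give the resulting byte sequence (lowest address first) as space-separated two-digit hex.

6096482473597535975 in hexadecimal, padded to 64 bits, is 0x549B0E825A2D06E7.
Split into bytes (most-significant first): 54 9B 0E 82 5A 2D 06 E7.
Little-endian: lowest address holds the least-significant byte.
So at ascending addresses the bytes are E7 06 2D 5A 82 0E 9B 54.

E7 06 2D 5A 82 0E 9B 54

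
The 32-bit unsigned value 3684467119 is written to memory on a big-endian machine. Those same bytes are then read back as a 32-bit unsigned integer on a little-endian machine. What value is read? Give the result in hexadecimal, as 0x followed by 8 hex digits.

0xAF819CDB

3684467119 in 32-bit hexadecimal is 0xDB9C81AF.
Stored big-endian, the bytes at ascending addresses are DB 9C 81 AF.
Read back as little-endian, the first byte is least significant, giving 0xAF819CDB.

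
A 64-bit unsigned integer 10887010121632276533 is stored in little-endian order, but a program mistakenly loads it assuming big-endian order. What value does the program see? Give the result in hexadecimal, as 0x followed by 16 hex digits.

10887010121632276533 in 64-bit hexadecimal is 0x97166E0615F96035.
Stored little-endian, the bytes at ascending addresses are 35 60 F9 15 06 6E 16 97.
Read back as big-endian, the last byte is least significant, giving 0x3560F915066E1697.

0x3560F915066E1697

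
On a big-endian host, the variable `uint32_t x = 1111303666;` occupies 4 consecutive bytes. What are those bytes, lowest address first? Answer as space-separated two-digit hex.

42 3D 25 F2

1111303666 in hexadecimal, padded to 32 bits, is 0x423D25F2.
Split into bytes (most-significant first): 42 3D 25 F2.
Big-endian: lowest address holds the most-significant byte.
So the memory order matches the most-significant-first order: 42 3D 25 F2.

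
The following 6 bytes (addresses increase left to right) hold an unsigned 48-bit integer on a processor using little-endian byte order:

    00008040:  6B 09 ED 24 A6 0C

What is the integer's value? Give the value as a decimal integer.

In little-endian order the low byte comes first in memory.
Reassemble most-significant byte first: 0C A6 24 ED 09 6B → 0x0CA624ED096B.
0x0CA624ED096B = 13907723618667.

13907723618667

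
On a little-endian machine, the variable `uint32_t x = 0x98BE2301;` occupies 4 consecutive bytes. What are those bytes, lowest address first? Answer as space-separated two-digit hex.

01 23 BE 98

Split into bytes (most-significant first): 98 BE 23 01.
Little-endian stores the least-significant byte at the lowest address.
So at ascending addresses the bytes are 01 23 BE 98.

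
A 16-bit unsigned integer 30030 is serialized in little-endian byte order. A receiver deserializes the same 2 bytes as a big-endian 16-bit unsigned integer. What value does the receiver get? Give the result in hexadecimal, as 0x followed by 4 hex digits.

30030 in 16-bit hexadecimal is 0x754E.
Stored little-endian, the bytes at ascending addresses are 4E 75.
Read back as big-endian, the last byte is least significant, giving 0x4E75.

0x4E75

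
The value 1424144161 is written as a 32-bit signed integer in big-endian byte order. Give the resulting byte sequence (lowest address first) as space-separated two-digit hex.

54 E2 B7 21

1424144161 in hexadecimal, padded to 32 bits, is 0x54E2B721.
Split into bytes (most-significant first): 54 E2 B7 21.
In big-endian order the high byte comes first in memory.
So the memory order matches the most-significant-first order: 54 E2 B7 21.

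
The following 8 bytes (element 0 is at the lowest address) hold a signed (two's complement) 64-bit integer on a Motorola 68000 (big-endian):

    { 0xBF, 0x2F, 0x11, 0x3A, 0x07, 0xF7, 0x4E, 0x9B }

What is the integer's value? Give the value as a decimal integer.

-4670495347620491621

Big-endian stores the most-significant byte at the lowest address.
The bytes are already most-significant first: 0xBF2F113A07F74E9B.
Top bit is set, so as a signed 64-bit value this is 0xBF2F113A07F74E9B − 2^64 = -4670495347620491621.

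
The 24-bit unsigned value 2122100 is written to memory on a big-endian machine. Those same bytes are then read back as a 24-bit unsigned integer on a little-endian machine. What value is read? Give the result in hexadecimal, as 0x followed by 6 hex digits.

2122100 in 24-bit hexadecimal is 0x206174.
Stored big-endian, the bytes at ascending addresses are 20 61 74.
Read back as little-endian, the first byte is least significant, giving 0x746120.

0x746120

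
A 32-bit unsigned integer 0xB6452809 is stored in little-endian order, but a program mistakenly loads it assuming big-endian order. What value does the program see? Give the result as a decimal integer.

Stored little-endian, the bytes at ascending addresses are 09 28 45 B6.
Read back as big-endian, the last byte is least significant, giving 0x092845B6.
0x092845B6 = 153634230.

153634230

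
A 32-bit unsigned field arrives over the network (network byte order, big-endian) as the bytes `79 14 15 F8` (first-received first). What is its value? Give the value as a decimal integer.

2031359480

In big-endian order the high byte comes first in memory.
The bytes are already most-significant first: 0x791415F8.
0x791415F8 = 2031359480.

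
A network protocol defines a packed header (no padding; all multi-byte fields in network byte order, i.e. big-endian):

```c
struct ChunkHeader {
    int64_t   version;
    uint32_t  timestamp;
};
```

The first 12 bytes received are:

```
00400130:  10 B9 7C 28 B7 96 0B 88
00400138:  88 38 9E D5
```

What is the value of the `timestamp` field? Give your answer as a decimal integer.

`timestamp` follows `version` (8 bytes), so it starts at byte offset 8 and occupies 4 bytes.
Bytes at offsets 8..11: 88 38 9E D5.
Big-endian stores the most-significant byte at the lowest address.
The bytes are already most-significant first: 0x88389ED5.
0x88389ED5 = 2285412053.

2285412053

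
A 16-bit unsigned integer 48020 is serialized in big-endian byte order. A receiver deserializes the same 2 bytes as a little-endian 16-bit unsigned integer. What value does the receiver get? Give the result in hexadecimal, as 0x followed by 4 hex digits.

0x94BB

48020 in 16-bit hexadecimal is 0xBB94.
Stored big-endian, the bytes at ascending addresses are BB 94.
Read back as little-endian, the first byte is least significant, giving 0x94BB.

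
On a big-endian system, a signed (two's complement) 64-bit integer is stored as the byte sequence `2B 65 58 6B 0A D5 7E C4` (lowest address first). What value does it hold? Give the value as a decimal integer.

Big-endian stores the most-significant byte at the lowest address.
The bytes are already most-significant first: 0x2B65586B0AD57EC4.
0x2B65586B0AD57EC4 = 3127002733045186244.

3127002733045186244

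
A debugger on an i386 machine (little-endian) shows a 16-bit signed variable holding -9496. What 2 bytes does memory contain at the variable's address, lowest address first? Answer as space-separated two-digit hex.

Two's complement of -9496 in 16 bits: 9496 = 0x2518; invert → 0xDAE7; add 1 → 0xDAE8.
Split into bytes (most-significant first): DA E8.
Little-endian stores the least-significant byte at the lowest address.
So at ascending addresses the bytes are E8 DA.

E8 DA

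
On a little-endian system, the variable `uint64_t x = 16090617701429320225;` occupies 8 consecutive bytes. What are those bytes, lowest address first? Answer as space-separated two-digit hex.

21 9A 4E 36 8C 5B 4D DF

16090617701429320225 in hexadecimal, padded to 64 bits, is 0xDF4D5B8C364E9A21.
Split into bytes (most-significant first): DF 4D 5B 8C 36 4E 9A 21.
Little-endian stores the least-significant byte at the lowest address.
So at ascending addresses the bytes are 21 9A 4E 36 8C 5B 4D DF.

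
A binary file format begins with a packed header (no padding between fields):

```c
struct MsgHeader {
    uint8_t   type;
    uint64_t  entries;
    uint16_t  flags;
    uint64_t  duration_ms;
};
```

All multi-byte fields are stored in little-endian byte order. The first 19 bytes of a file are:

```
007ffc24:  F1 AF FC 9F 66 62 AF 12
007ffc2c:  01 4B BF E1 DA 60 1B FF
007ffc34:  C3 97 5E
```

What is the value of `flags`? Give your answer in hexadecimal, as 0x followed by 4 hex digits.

`flags` follows `type` (1 B), `entries` (8 B), so it starts at offset 1 + 8 = 9 and occupies 2 bytes.
Bytes at offsets 9..10: 4B BF.
In little-endian order the low byte comes first in memory.
Reassemble most-significant byte first: BF 4B → 0xBF4B.

0xBF4B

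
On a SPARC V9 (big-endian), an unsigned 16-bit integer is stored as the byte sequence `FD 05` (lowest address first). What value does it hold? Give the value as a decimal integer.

64773

Big-endian stores the most-significant byte at the lowest address.
The bytes are already most-significant first: 0xFD05.
0xFD05 = 64773.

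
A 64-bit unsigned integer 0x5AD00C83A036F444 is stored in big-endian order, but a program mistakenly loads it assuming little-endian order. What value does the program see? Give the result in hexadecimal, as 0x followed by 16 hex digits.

0x44F436A0830CD05A

Stored big-endian, the bytes at ascending addresses are 5A D0 0C 83 A0 36 F4 44.
Read back as little-endian, the first byte is least significant, giving 0x44F436A0830CD05A.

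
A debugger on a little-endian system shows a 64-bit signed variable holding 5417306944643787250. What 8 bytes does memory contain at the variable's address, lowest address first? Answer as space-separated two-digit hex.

5417306944643787250 in hexadecimal, padded to 64 bits, is 0x4B2E23F6CABFE9F2.
Split into bytes (most-significant first): 4B 2E 23 F6 CA BF E9 F2.
In little-endian order the low byte comes first in memory.
So at ascending addresses the bytes are F2 E9 BF CA F6 23 2E 4B.

F2 E9 BF CA F6 23 2E 4B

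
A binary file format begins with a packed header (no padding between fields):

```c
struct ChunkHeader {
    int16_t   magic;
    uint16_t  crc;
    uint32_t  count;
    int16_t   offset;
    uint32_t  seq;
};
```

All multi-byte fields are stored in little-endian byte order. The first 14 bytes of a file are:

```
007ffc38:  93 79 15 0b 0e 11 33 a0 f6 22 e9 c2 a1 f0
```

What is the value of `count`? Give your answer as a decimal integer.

2687701262

`count` follows `magic` (2 B), `crc` (2 B), so it starts at offset 2 + 2 = 4 and occupies 4 bytes.
Bytes at offsets 4..7: 0E 11 33 A0.
Little-endian: lowest address holds the least-significant byte.
Reassemble most-significant byte first: A0 33 11 0E → 0xA033110E.
0xA033110E = 2687701262.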